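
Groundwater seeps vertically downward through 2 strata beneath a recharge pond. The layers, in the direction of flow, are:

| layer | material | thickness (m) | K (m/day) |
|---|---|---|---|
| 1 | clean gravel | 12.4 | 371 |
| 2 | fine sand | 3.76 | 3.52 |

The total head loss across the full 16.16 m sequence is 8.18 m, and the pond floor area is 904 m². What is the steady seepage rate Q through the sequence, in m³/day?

Flow is perpendicular to layering, so the layers act in series and the equivalent K is the thickness-weighted harmonic mean.
Total thickness L = 12.4 + 3.76 = 16.16 m.
Σ(b_i/K_i) = 12.4/371 + 3.76/3.52 = 1.102 d.
K_eq = L / Σ(b_i/K_i) = 16.16 / 1.102 = 14.67 m/day.
Q = K_eq · A · (Δh/L) = 14.67 × 904 × (8.18/16.16) = 6713 m³/day.

6710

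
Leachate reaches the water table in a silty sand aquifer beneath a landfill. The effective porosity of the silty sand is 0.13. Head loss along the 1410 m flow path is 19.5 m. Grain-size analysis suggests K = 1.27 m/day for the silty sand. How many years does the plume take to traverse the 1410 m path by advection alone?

28.6

Hydraulic gradient i = Δh / L = 19.5 / 1410 = 0.01383.
Darcy flux q = K · i = 1.270 × 0.01383 = 0.01756 m/day.
Seepage velocity v = q / n_e = 0.01756 / 0.13 = 0.1351 m/day.
Travel time t = L / v = 1410 / 0.1351 = 10436 days = 28.57 years.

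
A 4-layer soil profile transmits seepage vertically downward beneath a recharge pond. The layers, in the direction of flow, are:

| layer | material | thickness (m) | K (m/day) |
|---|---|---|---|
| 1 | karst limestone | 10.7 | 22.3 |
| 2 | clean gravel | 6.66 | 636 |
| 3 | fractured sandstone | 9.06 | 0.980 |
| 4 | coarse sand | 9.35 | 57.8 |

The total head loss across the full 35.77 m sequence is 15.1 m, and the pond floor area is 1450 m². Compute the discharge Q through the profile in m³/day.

2210

Flow is perpendicular to layering, so the layers act in series and the equivalent K is the thickness-weighted harmonic mean.
Total thickness L = 10.7 + 6.66 + 9.06 + 9.35 = 35.77 m.
Σ(b_i/K_i) = 10.7/22.3 + 6.66/636 + 9.06/0.980 + 9.35/57.8 = 9.897 d.
K_eq = L / Σ(b_i/K_i) = 35.77 / 9.897 = 3.614 m/day.
Q = K_eq · A · (Δh/L) = 3.614 × 1450 × (15.1/35.77) = 2212 m³/day.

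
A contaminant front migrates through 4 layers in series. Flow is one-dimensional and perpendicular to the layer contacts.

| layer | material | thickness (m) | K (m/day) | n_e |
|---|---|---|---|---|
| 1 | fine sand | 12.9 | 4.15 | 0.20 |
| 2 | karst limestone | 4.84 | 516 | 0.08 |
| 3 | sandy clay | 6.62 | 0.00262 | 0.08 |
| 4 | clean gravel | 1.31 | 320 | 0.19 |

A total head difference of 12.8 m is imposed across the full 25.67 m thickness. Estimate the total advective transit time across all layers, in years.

2.03

With flow normal to the layers, continuity requires the same specific discharge q through every layer.
Σ(b_i/K_i) = 12.9/4.15 + 4.84/516 + 6.62/0.00262 + 1.31/320 = 2530 d.
q = Δh / Σ(b_i/K_i) = 12.8 / 2530 = 0.005060 m/day.
In each layer the seepage velocity is v_i = q/n_i, so the layer transit time is t_i = b_i·n_i / q:
  layer 1 (fine sand): t_1 = 12.9 × 0.20 / 0.005060 = 509.9 d
  layer 2 (karst limestone): t_2 = 4.84 × 0.08 / 0.005060 = 76.53 d
  layer 3 (sandy clay): t_3 = 6.62 × 0.08 / 0.005060 = 104.7 d
  layer 4 (clean gravel): t_4 = 1.31 × 0.19 / 0.005060 = 49.19 d
Total t = Σ t_i = 740.3 days = 2.027 years.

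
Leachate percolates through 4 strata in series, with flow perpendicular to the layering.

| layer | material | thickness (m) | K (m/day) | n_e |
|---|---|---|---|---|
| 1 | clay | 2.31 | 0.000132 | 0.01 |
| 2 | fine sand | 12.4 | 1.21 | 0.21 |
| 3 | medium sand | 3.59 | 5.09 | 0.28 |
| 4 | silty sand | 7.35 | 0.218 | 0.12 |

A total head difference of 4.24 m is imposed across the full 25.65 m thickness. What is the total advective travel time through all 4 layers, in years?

51.1

With flow normal to the layers, continuity requires the same specific discharge q through every layer.
Σ(b_i/K_i) = 2.31/0.000132 + 12.4/1.21 + 3.59/5.09 + 7.35/0.218 = 17545 d.
q = Δh / Σ(b_i/K_i) = 4.24 / 17545 = 0.0002417 m/day.
In each layer the seepage velocity is v_i = q/n_i, so the layer transit time is t_i = b_i·n_i / q:
  layer 1 (clay): t_1 = 2.31 × 0.01 / 0.0002417 = 95.59 d
  layer 2 (fine sand): t_2 = 12.4 × 0.21 / 0.0002417 = 10775 d
  layer 3 (medium sand): t_3 = 3.59 × 0.28 / 0.0002417 = 4159 d
  layer 4 (silty sand): t_4 = 7.35 × 0.12 / 0.0002417 = 3650 d
Total t = Σ t_i = 18680 days = 51.14 years.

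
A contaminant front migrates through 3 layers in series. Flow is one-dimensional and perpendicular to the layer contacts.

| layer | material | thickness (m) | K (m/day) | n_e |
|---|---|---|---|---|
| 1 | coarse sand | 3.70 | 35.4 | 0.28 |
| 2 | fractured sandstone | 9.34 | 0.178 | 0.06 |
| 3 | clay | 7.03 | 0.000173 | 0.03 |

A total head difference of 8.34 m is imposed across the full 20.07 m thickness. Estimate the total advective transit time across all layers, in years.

24.1

With flow normal to the layers, continuity requires the same specific discharge q through every layer.
Σ(b_i/K_i) = 3.70/35.4 + 9.34/0.178 + 7.03/0.000173 = 40688 d.
q = Δh / Σ(b_i/K_i) = 8.34 / 40688 = 0.0002050 m/day.
In each layer the seepage velocity is v_i = q/n_i, so the layer transit time is t_i = b_i·n_i / q:
  layer 1 (coarse sand): t_1 = 3.70 × 0.28 / 0.0002050 = 5054 d
  layer 2 (fractured sandstone): t_2 = 9.34 × 0.06 / 0.0002050 = 2734 d
  layer 3 (clay): t_3 = 7.03 × 0.03 / 0.0002050 = 1029 d
Total t = Σ t_i = 8817 days = 24.14 years.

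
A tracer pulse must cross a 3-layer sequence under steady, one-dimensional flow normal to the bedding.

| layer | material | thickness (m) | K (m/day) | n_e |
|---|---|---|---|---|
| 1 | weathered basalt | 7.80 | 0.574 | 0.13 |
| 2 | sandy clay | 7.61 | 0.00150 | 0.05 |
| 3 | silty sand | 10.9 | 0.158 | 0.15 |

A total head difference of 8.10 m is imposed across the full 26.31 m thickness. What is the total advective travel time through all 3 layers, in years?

5.28

With flow normal to the layers, continuity requires the same specific discharge q through every layer.
Σ(b_i/K_i) = 7.80/0.574 + 7.61/0.00150 + 10.9/0.158 = 5156 d.
q = Δh / Σ(b_i/K_i) = 8.10 / 5156 = 0.001571 m/day.
In each layer the seepage velocity is v_i = q/n_i, so the layer transit time is t_i = b_i·n_i / q:
  layer 1 (weathered basalt): t_1 = 7.80 × 0.13 / 0.001571 = 645.4 d
  layer 2 (sandy clay): t_2 = 7.61 × 0.05 / 0.001571 = 242.2 d
  layer 3 (silty sand): t_3 = 10.9 × 0.15 / 0.001571 = 1041 d
Total t = Σ t_i = 1928 days = 5.280 years.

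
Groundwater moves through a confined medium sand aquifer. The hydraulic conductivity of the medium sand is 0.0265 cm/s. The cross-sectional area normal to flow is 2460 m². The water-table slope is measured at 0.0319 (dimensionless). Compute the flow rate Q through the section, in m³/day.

Convert K: 0.0265 cm/s × 864 = 22.90 m/day.
Hydraulic gradient i = 0.0319.
Darcy's law: Q = K · A · i = 22.90 × 2460 × 0.03190 = 1797 m³/day.

1800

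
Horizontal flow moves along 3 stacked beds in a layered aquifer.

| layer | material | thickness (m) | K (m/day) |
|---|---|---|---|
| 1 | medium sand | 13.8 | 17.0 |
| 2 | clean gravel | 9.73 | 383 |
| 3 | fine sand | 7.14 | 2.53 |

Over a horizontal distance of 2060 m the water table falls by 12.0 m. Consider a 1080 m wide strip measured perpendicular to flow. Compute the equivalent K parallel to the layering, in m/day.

130

Flow is parallel to layering, so each bed carries its own Darcy discharge and the transmissivities add.
Σ(K_i·b_i) = 17.0×13.8 + 383×9.73 + 2.53×7.14 = 3979 m²/day.
Total thickness b = 30.67 m, so K_eq = Σ(K_i·b_i)/b = 129.7 m/day.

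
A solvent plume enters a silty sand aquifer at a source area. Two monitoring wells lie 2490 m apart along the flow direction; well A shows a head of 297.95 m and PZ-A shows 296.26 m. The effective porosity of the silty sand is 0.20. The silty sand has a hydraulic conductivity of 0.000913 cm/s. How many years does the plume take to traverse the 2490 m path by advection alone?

2550

Convert K: 0.000913 cm/s × 864 = 0.7888 m/day.
Hydraulic gradient i = (297.95 − 296.26) / 2490 = 1.69 / 2490 = 0.0006787.
Darcy flux q = K · i = 0.7888 × 0.0006787 = 0.0005354 m/day.
Seepage velocity v = q / n_e = 0.0005354 / 0.20 = 0.002677 m/day.
Travel time t = L / v = 2490 / 0.002677 = 9.302e+05 days = 2547 years.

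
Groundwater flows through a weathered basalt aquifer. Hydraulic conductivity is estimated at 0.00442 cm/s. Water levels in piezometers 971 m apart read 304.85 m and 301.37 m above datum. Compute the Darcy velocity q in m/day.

0.0137

Convert K: 0.00442 cm/s × 864 = 3.819 m/day.
Hydraulic gradient i = (304.85 − 301.37) / 971 = 3.48 / 971 = 0.003584.
Specific discharge q = K · i = 3.819 × 0.003584 = 0.01369 m/day.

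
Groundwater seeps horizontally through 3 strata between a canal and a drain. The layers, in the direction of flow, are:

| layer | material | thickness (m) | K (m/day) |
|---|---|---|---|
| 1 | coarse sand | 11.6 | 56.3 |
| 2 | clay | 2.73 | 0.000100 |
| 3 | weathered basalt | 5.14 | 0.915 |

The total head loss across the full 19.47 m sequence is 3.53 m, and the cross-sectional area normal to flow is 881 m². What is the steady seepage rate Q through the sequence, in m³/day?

Flow is perpendicular to layering, so the layers act in series and the equivalent K is the thickness-weighted harmonic mean.
Total thickness L = 11.6 + 2.73 + 5.14 = 19.47 m.
Σ(b_i/K_i) = 11.6/56.3 + 2.73/0.000100 + 5.14/0.915 = 27306 d.
K_eq = L / Σ(b_i/K_i) = 19.47 / 27306 = 0.0007130 m/day.
Q = K_eq · A · (Δh/L) = 0.0007130 × 881 × (3.53/19.47) = 0.1139 m³/day.

0.114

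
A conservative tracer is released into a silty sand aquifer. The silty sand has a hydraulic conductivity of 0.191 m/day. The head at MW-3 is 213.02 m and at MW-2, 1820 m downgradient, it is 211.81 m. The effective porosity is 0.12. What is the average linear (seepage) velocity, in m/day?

Hydraulic gradient i = (213.02 − 211.81) / 1820 = 1.21 / 1820 = 0.0006648.
Darcy flux q = K · i = 0.1910 × 0.0006648 = 0.0001270 m/day.
Seepage velocity v = q / n_e = 0.0001270 / 0.12 = 0.001058 m/day.

0.00106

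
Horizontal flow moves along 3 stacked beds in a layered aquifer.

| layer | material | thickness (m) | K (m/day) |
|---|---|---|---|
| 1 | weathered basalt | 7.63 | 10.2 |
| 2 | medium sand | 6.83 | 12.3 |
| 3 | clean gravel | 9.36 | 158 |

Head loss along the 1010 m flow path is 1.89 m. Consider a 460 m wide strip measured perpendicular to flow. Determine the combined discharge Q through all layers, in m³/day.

Flow is parallel to layering, so each bed carries its own Darcy discharge and the transmissivities add.
Σ(K_i·b_i) = 10.2×7.63 + 12.3×6.83 + 158×9.36 = 1641 m²/day.
Hydraulic gradient i = Δh / L = 1.89 / 1010 = 0.001871.
Q = Σ(K_i·b_i) · W · i = 1641 × 460 × 0.001871 = 1412 m³/day.

1410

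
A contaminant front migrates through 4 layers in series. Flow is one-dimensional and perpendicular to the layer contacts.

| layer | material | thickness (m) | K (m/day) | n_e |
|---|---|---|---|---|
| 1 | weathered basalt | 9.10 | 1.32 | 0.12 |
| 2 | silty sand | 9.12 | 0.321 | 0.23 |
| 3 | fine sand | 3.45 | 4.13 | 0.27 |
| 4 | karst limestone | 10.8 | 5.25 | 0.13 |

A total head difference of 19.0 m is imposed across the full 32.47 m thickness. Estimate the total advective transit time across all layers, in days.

11.1

With flow normal to the layers, continuity requires the same specific discharge q through every layer.
Σ(b_i/K_i) = 9.10/1.32 + 9.12/0.321 + 3.45/4.13 + 10.8/5.25 = 38.20 d.
q = Δh / Σ(b_i/K_i) = 19.0 / 38.20 = 0.4974 m/day.
In each layer the seepage velocity is v_i = q/n_i, so the layer transit time is t_i = b_i·n_i / q:
  layer 1 (weathered basalt): t_1 = 9.10 × 0.12 / 0.4974 = 2.195 d
  layer 2 (silty sand): t_2 = 9.12 × 0.23 / 0.4974 = 4.217 d
  layer 3 (fine sand): t_3 = 3.45 × 0.27 / 0.4974 = 1.873 d
  layer 4 (karst limestone): t_4 = 10.8 × 0.13 / 0.4974 = 2.823 d
Total t = Σ t_i = 11.11 days.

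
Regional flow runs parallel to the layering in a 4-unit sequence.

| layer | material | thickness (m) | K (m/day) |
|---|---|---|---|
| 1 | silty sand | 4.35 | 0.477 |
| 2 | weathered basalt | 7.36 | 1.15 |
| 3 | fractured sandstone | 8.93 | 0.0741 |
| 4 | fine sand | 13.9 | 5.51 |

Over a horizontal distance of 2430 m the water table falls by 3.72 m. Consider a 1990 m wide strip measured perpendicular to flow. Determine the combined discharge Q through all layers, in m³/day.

267

Flow is parallel to layering, so each bed carries its own Darcy discharge and the transmissivities add.
Σ(K_i·b_i) = 0.477×4.35 + 1.15×7.36 + 0.0741×8.93 + 5.51×13.9 = 87.79 m²/day.
Hydraulic gradient i = Δh / L = 3.72 / 2430 = 0.001531.
Q = Σ(K_i·b_i) · W · i = 87.79 × 1990 × 0.001531 = 267.4 m³/day.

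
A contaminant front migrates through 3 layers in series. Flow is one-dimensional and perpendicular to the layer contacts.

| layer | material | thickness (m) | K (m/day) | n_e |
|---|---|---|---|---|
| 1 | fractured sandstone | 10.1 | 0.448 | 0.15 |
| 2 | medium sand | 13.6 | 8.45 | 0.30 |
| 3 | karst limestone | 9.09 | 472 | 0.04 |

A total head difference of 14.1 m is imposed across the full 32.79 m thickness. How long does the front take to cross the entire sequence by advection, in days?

With flow normal to the layers, continuity requires the same specific discharge q through every layer.
Σ(b_i/K_i) = 10.1/0.448 + 13.6/8.45 + 9.09/472 = 24.17 d.
q = Δh / Σ(b_i/K_i) = 14.1 / 24.17 = 0.5833 m/day.
In each layer the seepage velocity is v_i = q/n_i, so the layer transit time is t_i = b_i·n_i / q:
  layer 1 (fractured sandstone): t_1 = 10.1 × 0.15 / 0.5833 = 2.597 d
  layer 2 (medium sand): t_2 = 13.6 × 0.30 / 0.5833 = 6.995 d
  layer 3 (karst limestone): t_3 = 9.09 × 0.04 / 0.5833 = 0.6234 d
Total t = Σ t_i = 10.22 days.

10.2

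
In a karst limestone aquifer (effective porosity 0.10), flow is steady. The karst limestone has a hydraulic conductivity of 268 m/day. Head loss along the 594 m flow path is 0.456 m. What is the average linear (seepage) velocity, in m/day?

2.06

Hydraulic gradient i = Δh / L = 0.456 / 594 = 0.0007677.
Darcy flux q = K · i = 268.0 × 0.0007677 = 0.2057 m/day.
Seepage velocity v = q / n_e = 0.2057 / 0.10 = 2.057 m/day.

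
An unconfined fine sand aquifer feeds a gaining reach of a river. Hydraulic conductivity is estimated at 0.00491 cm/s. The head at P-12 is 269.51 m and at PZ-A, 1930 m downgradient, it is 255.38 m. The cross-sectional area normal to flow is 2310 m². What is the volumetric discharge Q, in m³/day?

Convert K: 0.00491 cm/s × 864 = 4.242 m/day.
Hydraulic gradient i = (269.51 − 255.38) / 1930 = 14.13 / 1930 = 0.007321.
Darcy's law: Q = K · A · i = 4.242 × 2310 × 0.007321 = 71.75 m³/day.

71.7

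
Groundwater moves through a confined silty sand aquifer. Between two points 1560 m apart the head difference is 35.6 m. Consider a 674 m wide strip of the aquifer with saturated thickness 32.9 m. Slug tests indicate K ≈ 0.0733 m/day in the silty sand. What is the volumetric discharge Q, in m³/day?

Cross-sectional area A = 674 × 32.9 = 22175 m².
Hydraulic gradient i = Δh / L = 35.6 / 1560 = 0.02282.
Darcy's law: Q = K · A · i = 0.07330 × 22175 × 0.02282 = 37.09 m³/day.

37.1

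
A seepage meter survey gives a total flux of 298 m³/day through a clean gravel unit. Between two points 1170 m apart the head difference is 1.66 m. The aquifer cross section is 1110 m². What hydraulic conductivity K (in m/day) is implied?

Hydraulic gradient i = Δh / L = 1.66 / 1170 = 0.001419.
From Q = K·A·i, K = Q / (A·i) = 298 / (1110 × 0.001419) = 189.2 m/day.

189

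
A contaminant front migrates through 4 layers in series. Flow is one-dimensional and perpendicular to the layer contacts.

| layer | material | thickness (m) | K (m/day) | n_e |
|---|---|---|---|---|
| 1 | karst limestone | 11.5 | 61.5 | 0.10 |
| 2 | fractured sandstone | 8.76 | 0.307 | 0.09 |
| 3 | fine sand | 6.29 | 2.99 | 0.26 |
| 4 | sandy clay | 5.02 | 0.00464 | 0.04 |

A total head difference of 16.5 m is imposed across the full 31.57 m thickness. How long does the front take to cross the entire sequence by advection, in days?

255

With flow normal to the layers, continuity requires the same specific discharge q through every layer.
Σ(b_i/K_i) = 11.5/61.5 + 8.76/0.307 + 6.29/2.99 + 5.02/0.00464 = 1113 d.
q = Δh / Σ(b_i/K_i) = 16.5 / 1113 = 0.01483 m/day.
In each layer the seepage velocity is v_i = q/n_i, so the layer transit time is t_i = b_i·n_i / q:
  layer 1 (karst limestone): t_1 = 11.5 × 0.10 / 0.01483 = 77.55 d
  layer 2 (fractured sandstone): t_2 = 8.76 × 0.09 / 0.01483 = 53.17 d
  layer 3 (fine sand): t_3 = 6.29 × 0.26 / 0.01483 = 110.3 d
  layer 4 (sandy clay): t_4 = 5.02 × 0.04 / 0.01483 = 13.54 d
Total t = Σ t_i = 254.6 days.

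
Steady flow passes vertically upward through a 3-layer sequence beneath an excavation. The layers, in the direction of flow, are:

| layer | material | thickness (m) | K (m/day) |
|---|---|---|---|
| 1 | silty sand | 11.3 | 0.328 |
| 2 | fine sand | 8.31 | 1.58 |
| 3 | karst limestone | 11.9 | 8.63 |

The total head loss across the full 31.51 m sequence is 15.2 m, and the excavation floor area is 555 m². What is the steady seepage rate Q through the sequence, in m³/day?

Flow is perpendicular to layering, so the layers act in series and the equivalent K is the thickness-weighted harmonic mean.
Total thickness L = 11.3 + 8.31 + 11.9 = 31.51 m.
Σ(b_i/K_i) = 11.3/0.328 + 8.31/1.58 + 11.9/8.63 = 41.09 d.
K_eq = L / Σ(b_i/K_i) = 31.51 / 41.09 = 0.7669 m/day.
Q = K_eq · A · (Δh/L) = 0.7669 × 555 × (15.2/31.51) = 205.3 m³/day.

205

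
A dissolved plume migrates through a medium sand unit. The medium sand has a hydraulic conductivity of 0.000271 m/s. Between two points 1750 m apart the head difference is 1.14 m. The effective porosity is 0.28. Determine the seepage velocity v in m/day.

Convert K: 0.000271 m/s × 86400 = 23.41 m/day.
Hydraulic gradient i = Δh / L = 1.14 / 1750 = 0.0006514.
Darcy flux q = K · i = 23.41 × 0.0006514 = 0.01525 m/day.
Seepage velocity v = q / n_e = 0.01525 / 0.28 = 0.05447 m/day.

0.0545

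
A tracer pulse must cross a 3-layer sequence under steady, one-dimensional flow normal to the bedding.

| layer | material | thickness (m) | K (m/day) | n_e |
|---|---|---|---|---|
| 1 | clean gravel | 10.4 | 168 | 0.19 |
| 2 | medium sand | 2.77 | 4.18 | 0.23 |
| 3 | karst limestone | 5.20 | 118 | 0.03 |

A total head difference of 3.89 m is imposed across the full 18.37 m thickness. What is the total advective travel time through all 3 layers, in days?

0.547

With flow normal to the layers, continuity requires the same specific discharge q through every layer.
Σ(b_i/K_i) = 10.4/168 + 2.77/4.18 + 5.20/118 = 0.7687 d.
q = Δh / Σ(b_i/K_i) = 3.89 / 0.7687 = 5.061 m/day.
In each layer the seepage velocity is v_i = q/n_i, so the layer transit time is t_i = b_i·n_i / q:
  layer 1 (clean gravel): t_1 = 10.4 × 0.19 / 5.061 = 0.3905 d
  layer 2 (medium sand): t_2 = 2.77 × 0.23 / 5.061 = 0.1259 d
  layer 3 (karst limestone): t_3 = 5.20 × 0.03 / 5.061 = 0.03083 d
Total t = Σ t_i = 0.5472 days.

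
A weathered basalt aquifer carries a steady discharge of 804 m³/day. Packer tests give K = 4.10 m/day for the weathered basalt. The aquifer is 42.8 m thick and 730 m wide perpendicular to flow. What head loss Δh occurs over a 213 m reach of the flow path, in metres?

1.34

Cross-sectional area A = 730 × 42.8 = 31244 m².
From Q = K·A·i, i = Q / (K·A) = 804 / (4.100 × 31244) = 0.006276.
Head loss Δh = i · L = 0.006276 × 213 = 1.337 m.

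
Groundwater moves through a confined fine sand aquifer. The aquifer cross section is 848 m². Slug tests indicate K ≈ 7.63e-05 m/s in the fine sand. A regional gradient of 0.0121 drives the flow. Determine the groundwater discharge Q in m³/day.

Convert K: 7.63e-05 m/s × 86400 = 6.592 m/day.
Hydraulic gradient i = 0.0121.
Darcy's law: Q = K · A · i = 6.592 × 848.0 × 0.01210 = 67.64 m³/day.

67.6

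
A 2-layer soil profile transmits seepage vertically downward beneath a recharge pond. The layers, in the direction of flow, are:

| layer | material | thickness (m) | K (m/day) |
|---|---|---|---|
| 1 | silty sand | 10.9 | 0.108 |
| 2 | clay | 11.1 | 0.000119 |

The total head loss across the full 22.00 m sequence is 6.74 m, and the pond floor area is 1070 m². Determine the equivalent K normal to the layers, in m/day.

Flow is perpendicular to layering, so the layers act in series and the equivalent K is the thickness-weighted harmonic mean.
Total thickness L = 10.9 + 11.1 = 22.00 m.
Σ(b_i/K_i) = 10.9/0.108 + 11.1/0.000119 = 93378 d.
K_eq = L / Σ(b_i/K_i) = 22.00 / 93378 = 0.0002356 m/day.

0.000236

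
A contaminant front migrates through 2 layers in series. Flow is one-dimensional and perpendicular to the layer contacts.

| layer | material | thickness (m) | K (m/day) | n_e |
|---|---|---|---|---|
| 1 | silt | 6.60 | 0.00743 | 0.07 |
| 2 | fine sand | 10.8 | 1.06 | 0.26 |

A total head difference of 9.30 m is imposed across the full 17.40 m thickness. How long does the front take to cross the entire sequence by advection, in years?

With flow normal to the layers, continuity requires the same specific discharge q through every layer.
Σ(b_i/K_i) = 6.60/0.00743 + 10.8/1.06 = 898.5 d.
q = Δh / Σ(b_i/K_i) = 9.30 / 898.5 = 0.01035 m/day.
In each layer the seepage velocity is v_i = q/n_i, so the layer transit time is t_i = b_i·n_i / q:
  layer 1 (silt): t_1 = 6.60 × 0.07 / 0.01035 = 44.63 d
  layer 2 (fine sand): t_2 = 10.8 × 0.26 / 0.01035 = 271.3 d
Total t = Σ t_i = 315.9 days = 0.8649 years.

0.865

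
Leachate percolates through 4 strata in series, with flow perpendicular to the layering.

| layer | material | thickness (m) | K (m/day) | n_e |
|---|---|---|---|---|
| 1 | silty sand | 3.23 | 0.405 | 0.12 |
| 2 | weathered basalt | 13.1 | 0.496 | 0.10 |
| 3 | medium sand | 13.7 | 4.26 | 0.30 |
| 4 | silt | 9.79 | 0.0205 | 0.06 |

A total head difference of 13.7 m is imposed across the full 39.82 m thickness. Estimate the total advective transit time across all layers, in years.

0.658

With flow normal to the layers, continuity requires the same specific discharge q through every layer.
Σ(b_i/K_i) = 3.23/0.405 + 13.1/0.496 + 13.7/4.26 + 9.79/0.0205 = 515.2 d.
q = Δh / Σ(b_i/K_i) = 13.7 / 515.2 = 0.02659 m/day.
In each layer the seepage velocity is v_i = q/n_i, so the layer transit time is t_i = b_i·n_i / q:
  layer 1 (silty sand): t_1 = 3.23 × 0.12 / 0.02659 = 14.57 d
  layer 2 (weathered basalt): t_2 = 13.1 × 0.10 / 0.02659 = 49.26 d
  layer 3 (medium sand): t_3 = 13.7 × 0.30 / 0.02659 = 154.5 d
  layer 4 (silt): t_4 = 9.79 × 0.06 / 0.02659 = 22.09 d
Total t = Σ t_i = 240.5 days = 0.6584 years.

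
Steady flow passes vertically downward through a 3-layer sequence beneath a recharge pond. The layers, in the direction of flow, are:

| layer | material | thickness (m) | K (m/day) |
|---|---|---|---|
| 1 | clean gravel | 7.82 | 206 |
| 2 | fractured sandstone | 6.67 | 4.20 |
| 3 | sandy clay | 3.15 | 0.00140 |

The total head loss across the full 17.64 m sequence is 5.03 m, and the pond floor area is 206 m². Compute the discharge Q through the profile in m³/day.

Flow is perpendicular to layering, so the layers act in series and the equivalent K is the thickness-weighted harmonic mean.
Total thickness L = 7.82 + 6.67 + 3.15 = 17.64 m.
Σ(b_i/K_i) = 7.82/206 + 6.67/4.20 + 3.15/0.00140 = 2252 d.
K_eq = L / Σ(b_i/K_i) = 17.64 / 2252 = 0.007834 m/day.
Q = K_eq · A · (Δh/L) = 0.007834 × 206 × (5.03/17.64) = 0.4602 m³/day.

0.460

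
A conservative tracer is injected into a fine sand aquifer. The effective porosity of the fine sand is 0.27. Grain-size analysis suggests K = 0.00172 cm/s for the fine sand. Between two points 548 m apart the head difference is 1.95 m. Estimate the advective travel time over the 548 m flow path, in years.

Convert K: 0.00172 cm/s × 864 = 1.486 m/day.
Hydraulic gradient i = Δh / L = 1.95 / 548 = 0.003558.
Darcy flux q = K · i = 1.486 × 0.003558 = 0.005288 m/day.
Seepage velocity v = q / n_e = 0.005288 / 0.27 = 0.01959 m/day.
Travel time t = L / v = 548 / 0.01959 = 27980 days = 76.61 years.

76.6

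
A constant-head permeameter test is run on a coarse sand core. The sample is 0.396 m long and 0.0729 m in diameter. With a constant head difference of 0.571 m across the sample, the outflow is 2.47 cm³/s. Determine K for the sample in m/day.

35.5

Cross-sectional area A = π·(d/2)² = π × (0.0729/2)² = 0.004174 m².
Convert discharge: 2.47 cm³/s = 2.470e-06 m³/s.
Darcy's law rearranged: K = Q·L / (A·Δh) = 2.470e-06 × 0.396 / (0.004174 × 0.571) = 0.0004104 m/s = 35.46 m/day.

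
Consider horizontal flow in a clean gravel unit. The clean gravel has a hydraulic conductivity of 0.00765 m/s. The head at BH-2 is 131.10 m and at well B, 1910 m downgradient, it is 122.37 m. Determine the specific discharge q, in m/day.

Convert K: 0.00765 m/s × 86400 = 661.0 m/day.
Hydraulic gradient i = (131.10 − 122.37) / 1910 = 8.73 / 1910 = 0.004571.
Specific discharge q = K · i = 661.0 × 0.004571 = 3.021 m/day.

3.02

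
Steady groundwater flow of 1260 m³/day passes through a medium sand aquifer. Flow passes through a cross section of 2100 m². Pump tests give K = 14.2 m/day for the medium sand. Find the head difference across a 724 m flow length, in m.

From Q = K·A·i, i = Q / (K·A) = 1260 / (14.20 × 2100) = 0.04225.
Head loss Δh = i · L = 0.04225 × 724 = 30.59 m.

30.6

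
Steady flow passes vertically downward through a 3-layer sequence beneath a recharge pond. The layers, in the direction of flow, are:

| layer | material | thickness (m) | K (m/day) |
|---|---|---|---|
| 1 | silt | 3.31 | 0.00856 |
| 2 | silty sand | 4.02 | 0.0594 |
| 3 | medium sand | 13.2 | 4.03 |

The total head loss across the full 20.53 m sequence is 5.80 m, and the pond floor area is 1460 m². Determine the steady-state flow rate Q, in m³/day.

Flow is perpendicular to layering, so the layers act in series and the equivalent K is the thickness-weighted harmonic mean.
Total thickness L = 3.31 + 4.02 + 13.2 = 20.53 m.
Σ(b_i/K_i) = 3.31/0.00856 + 4.02/0.0594 + 13.2/4.03 = 457.6 d.
K_eq = L / Σ(b_i/K_i) = 20.53 / 457.6 = 0.04486 m/day.
Q = K_eq · A · (Δh/L) = 0.04486 × 1460 × (5.80/20.53) = 18.50 m³/day.

18.5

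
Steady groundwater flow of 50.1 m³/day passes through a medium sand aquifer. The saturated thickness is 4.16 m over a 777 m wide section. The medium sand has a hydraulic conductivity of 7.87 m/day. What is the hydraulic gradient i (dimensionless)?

Cross-sectional area A = 777 × 4.16 = 3232 m².
From Q = K·A·i, i = Q / (K·A) = 50.1 / (7.870 × 3232) = 0.001969.

0.00197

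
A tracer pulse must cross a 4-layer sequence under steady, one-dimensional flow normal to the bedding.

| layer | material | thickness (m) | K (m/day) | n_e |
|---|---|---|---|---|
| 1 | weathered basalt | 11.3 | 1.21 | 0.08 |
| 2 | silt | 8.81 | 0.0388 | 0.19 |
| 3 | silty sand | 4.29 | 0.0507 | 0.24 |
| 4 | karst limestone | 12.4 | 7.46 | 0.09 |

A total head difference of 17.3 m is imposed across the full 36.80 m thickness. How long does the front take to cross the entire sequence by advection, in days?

With flow normal to the layers, continuity requires the same specific discharge q through every layer.
Σ(b_i/K_i) = 11.3/1.21 + 8.81/0.0388 + 4.29/0.0507 + 12.4/7.46 = 322.7 d.
q = Δh / Σ(b_i/K_i) = 17.3 / 322.7 = 0.05361 m/day.
In each layer the seepage velocity is v_i = q/n_i, so the layer transit time is t_i = b_i·n_i / q:
  layer 1 (weathered basalt): t_1 = 11.3 × 0.08 / 0.05361 = 16.86 d
  layer 2 (silt): t_2 = 8.81 × 0.19 / 0.05361 = 31.22 d
  layer 3 (silty sand): t_3 = 4.29 × 0.24 / 0.05361 = 19.20 d
  layer 4 (karst limestone): t_4 = 12.4 × 0.09 / 0.05361 = 20.82 d
Total t = Σ t_i = 88.10 days.

88.1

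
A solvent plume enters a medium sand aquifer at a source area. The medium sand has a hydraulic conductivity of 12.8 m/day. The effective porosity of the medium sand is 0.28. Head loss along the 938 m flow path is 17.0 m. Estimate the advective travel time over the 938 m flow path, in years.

Hydraulic gradient i = Δh / L = 17.0 / 938 = 0.01812.
Darcy flux q = K · i = 12.80 × 0.01812 = 0.2320 m/day.
Seepage velocity v = q / n_e = 0.2320 / 0.28 = 0.8285 m/day.
Travel time t = L / v = 938 / 0.8285 = 1132 days = 3.100 years.

3.10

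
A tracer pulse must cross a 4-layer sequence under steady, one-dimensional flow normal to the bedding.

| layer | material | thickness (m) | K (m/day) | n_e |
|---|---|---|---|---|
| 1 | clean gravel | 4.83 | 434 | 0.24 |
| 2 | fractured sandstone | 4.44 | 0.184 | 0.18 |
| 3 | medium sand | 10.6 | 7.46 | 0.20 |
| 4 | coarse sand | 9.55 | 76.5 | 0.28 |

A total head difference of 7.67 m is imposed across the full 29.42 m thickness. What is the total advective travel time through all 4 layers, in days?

With flow normal to the layers, continuity requires the same specific discharge q through every layer.
Σ(b_i/K_i) = 4.83/434 + 4.44/0.184 + 10.6/7.46 + 9.55/76.5 = 25.69 d.
q = Δh / Σ(b_i/K_i) = 7.67 / 25.69 = 0.2986 m/day.
In each layer the seepage velocity is v_i = q/n_i, so the layer transit time is t_i = b_i·n_i / q:
  layer 1 (clean gravel): t_1 = 4.83 × 0.24 / 0.2986 = 3.882 d
  layer 2 (fractured sandstone): t_2 = 4.44 × 0.18 / 0.2986 = 2.677 d
  layer 3 (medium sand): t_3 = 10.6 × 0.20 / 0.2986 = 7.100 d
  layer 4 (coarse sand): t_4 = 9.55 × 0.28 / 0.2986 = 8.955 d
Total t = Σ t_i = 22.61 days.

22.6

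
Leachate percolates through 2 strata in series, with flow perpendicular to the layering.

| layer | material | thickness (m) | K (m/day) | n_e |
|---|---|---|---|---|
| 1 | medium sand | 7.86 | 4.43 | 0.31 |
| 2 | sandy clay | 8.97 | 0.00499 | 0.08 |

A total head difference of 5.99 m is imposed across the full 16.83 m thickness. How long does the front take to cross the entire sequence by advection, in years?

With flow normal to the layers, continuity requires the same specific discharge q through every layer.
Σ(b_i/K_i) = 7.86/4.43 + 8.97/0.00499 = 1799 d.
q = Δh / Σ(b_i/K_i) = 5.99 / 1799 = 0.003329 m/day.
In each layer the seepage velocity is v_i = q/n_i, so the layer transit time is t_i = b_i·n_i / q:
  layer 1 (medium sand): t_1 = 7.86 × 0.31 / 0.003329 = 731.9 d
  layer 2 (sandy clay): t_2 = 8.97 × 0.08 / 0.003329 = 215.6 d
Total t = Σ t_i = 947.5 days = 2.594 years.

2.59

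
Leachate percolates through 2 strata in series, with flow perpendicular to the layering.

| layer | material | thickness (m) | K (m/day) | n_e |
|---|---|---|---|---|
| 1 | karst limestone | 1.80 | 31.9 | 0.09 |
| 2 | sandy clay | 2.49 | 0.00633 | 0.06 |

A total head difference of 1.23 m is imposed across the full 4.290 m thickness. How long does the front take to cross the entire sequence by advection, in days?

With flow normal to the layers, continuity requires the same specific discharge q through every layer.
Σ(b_i/K_i) = 1.80/31.9 + 2.49/0.00633 = 393.4 d.
q = Δh / Σ(b_i/K_i) = 1.23 / 393.4 = 0.003126 m/day.
In each layer the seepage velocity is v_i = q/n_i, so the layer transit time is t_i = b_i·n_i / q:
  layer 1 (karst limestone): t_1 = 1.80 × 0.09 / 0.003126 = 51.82 d
  layer 2 (sandy clay): t_2 = 2.49 × 0.06 / 0.003126 = 47.79 d
Total t = Σ t_i = 99.60 days.

99.6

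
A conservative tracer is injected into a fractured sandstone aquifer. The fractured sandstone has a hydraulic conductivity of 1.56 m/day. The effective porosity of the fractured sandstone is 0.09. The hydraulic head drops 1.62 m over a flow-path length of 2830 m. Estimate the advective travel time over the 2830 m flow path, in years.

781

Hydraulic gradient i = Δh / L = 1.62 / 2830 = 0.0005724.
Darcy flux q = K · i = 1.560 × 0.0005724 = 0.0008930 m/day.
Seepage velocity v = q / n_e = 0.0008930 / 0.09 = 0.009922 m/day.
Travel time t = L / v = 2830 / 0.009922 = 2.852e+05 days = 780.9 years.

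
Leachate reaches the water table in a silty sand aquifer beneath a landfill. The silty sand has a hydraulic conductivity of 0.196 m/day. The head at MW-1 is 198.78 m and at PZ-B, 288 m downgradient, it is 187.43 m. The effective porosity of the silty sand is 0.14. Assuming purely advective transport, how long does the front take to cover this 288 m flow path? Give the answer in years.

14.3

Hydraulic gradient i = (198.78 − 187.43) / 288 = 11.35 / 288 = 0.03941.
Darcy flux q = K · i = 0.1960 × 0.03941 = 0.007724 m/day.
Seepage velocity v = q / n_e = 0.007724 / 0.14 = 0.05517 m/day.
Travel time t = L / v = 288 / 0.05517 = 5220 days = 14.29 years.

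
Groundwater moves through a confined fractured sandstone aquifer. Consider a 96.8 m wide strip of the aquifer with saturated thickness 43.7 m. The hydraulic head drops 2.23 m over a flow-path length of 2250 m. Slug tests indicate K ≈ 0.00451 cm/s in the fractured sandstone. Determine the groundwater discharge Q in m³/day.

Convert K: 0.00451 cm/s × 864 = 3.897 m/day.
Cross-sectional area A = 96.8 × 43.7 = 4230 m².
Hydraulic gradient i = Δh / L = 2.23 / 2250 = 0.0009911.
Darcy's law: Q = K · A · i = 3.897 × 4230 × 0.0009911 = 16.34 m³/day.

16.3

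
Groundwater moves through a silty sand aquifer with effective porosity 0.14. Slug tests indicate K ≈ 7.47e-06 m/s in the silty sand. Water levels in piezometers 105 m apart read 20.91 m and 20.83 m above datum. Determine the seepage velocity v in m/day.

0.00351

Convert K: 7.47e-06 m/s × 86400 = 0.6454 m/day.
Hydraulic gradient i = (20.91 − 20.83) / 105 = 0.08 / 105 = 0.0007619.
Darcy flux q = K · i = 0.6454 × 0.0007619 = 0.0004917 m/day.
Seepage velocity v = q / n_e = 0.0004917 / 0.14 = 0.003512 m/day.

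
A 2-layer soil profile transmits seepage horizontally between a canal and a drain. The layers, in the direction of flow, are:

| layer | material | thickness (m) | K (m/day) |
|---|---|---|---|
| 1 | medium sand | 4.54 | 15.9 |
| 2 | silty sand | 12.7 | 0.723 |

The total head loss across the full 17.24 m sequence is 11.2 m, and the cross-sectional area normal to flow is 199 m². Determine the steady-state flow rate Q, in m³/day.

Flow is perpendicular to layering, so the layers act in series and the equivalent K is the thickness-weighted harmonic mean.
Total thickness L = 4.54 + 12.7 = 17.24 m.
Σ(b_i/K_i) = 4.54/15.9 + 12.7/0.723 = 17.85 d.
K_eq = L / Σ(b_i/K_i) = 17.24 / 17.85 = 0.9658 m/day.
Q = K_eq · A · (Δh/L) = 0.9658 × 199 × (11.2/17.24) = 124.9 m³/day.

125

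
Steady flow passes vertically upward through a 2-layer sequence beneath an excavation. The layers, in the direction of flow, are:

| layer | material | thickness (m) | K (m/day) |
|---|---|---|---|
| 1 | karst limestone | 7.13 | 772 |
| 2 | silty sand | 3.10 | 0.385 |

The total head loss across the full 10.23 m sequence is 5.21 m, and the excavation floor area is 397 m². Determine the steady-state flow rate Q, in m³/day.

257

Flow is perpendicular to layering, so the layers act in series and the equivalent K is the thickness-weighted harmonic mean.
Total thickness L = 7.13 + 3.10 = 10.23 m.
Σ(b_i/K_i) = 7.13/772 + 3.10/0.385 = 8.061 d.
K_eq = L / Σ(b_i/K_i) = 10.23 / 8.061 = 1.269 m/day.
Q = K_eq · A · (Δh/L) = 1.269 × 397 × (5.21/10.23) = 256.6 m³/day.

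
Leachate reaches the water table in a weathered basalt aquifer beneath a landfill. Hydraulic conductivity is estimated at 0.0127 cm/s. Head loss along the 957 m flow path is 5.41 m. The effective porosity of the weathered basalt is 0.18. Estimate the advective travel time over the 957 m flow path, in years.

Convert K: 0.0127 cm/s × 864 = 10.97 m/day.
Hydraulic gradient i = Δh / L = 5.41 / 957 = 0.005653.
Darcy flux q = K · i = 10.97 × 0.005653 = 0.06203 m/day.
Seepage velocity v = q / n_e = 0.06203 / 0.18 = 0.3446 m/day.
Travel time t = L / v = 957 / 0.3446 = 2777 days = 7.603 years.

7.60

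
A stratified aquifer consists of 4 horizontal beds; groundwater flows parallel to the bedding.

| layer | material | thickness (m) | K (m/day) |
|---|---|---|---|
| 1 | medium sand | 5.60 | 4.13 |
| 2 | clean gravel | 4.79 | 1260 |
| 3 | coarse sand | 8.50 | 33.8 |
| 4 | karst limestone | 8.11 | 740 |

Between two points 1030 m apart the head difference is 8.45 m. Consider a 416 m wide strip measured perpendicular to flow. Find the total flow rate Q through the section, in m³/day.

42100

Flow is parallel to layering, so each bed carries its own Darcy discharge and the transmissivities add.
Σ(K_i·b_i) = 4.13×5.60 + 1260×4.79 + 33.8×8.50 + 740×8.11 = 12347 m²/day.
Hydraulic gradient i = Δh / L = 8.45 / 1030 = 0.008204.
Q = Σ(K_i·b_i) · W · i = 12347 × 416 × 0.008204 = 42139 m³/day.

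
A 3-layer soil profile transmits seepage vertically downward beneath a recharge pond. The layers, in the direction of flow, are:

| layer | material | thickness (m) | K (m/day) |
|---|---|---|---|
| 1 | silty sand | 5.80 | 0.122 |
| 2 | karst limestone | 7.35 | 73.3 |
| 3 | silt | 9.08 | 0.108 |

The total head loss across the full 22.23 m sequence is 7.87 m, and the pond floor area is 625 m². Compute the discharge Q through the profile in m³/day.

37.3

Flow is perpendicular to layering, so the layers act in series and the equivalent K is the thickness-weighted harmonic mean.
Total thickness L = 5.80 + 7.35 + 9.08 = 22.23 m.
Σ(b_i/K_i) = 5.80/0.122 + 7.35/73.3 + 9.08/0.108 = 131.7 d.
K_eq = L / Σ(b_i/K_i) = 22.23 / 131.7 = 0.1688 m/day.
Q = K_eq · A · (Δh/L) = 0.1688 × 625 × (7.87/22.23) = 37.34 m³/day.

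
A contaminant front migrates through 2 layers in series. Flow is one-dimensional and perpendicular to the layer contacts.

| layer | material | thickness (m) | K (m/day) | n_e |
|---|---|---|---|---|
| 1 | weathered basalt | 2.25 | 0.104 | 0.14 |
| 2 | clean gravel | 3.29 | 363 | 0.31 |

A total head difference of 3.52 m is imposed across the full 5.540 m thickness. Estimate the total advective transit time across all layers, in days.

8.21

With flow normal to the layers, continuity requires the same specific discharge q through every layer.
Σ(b_i/K_i) = 2.25/0.104 + 3.29/363 = 21.64 d.
q = Δh / Σ(b_i/K_i) = 3.52 / 21.64 = 0.1626 m/day.
In each layer the seepage velocity is v_i = q/n_i, so the layer transit time is t_i = b_i·n_i / q:
  layer 1 (weathered basalt): t_1 = 2.25 × 0.14 / 0.1626 = 1.937 d
  layer 2 (clean gravel): t_2 = 3.29 × 0.31 / 0.1626 = 6.271 d
Total t = Σ t_i = 8.208 days.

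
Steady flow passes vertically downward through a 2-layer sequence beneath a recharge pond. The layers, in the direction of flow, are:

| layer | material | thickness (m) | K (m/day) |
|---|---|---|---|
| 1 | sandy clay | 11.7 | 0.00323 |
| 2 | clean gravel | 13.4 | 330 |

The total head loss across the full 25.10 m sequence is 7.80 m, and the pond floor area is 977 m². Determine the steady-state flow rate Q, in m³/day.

2.10

Flow is perpendicular to layering, so the layers act in series and the equivalent K is the thickness-weighted harmonic mean.
Total thickness L = 11.7 + 13.4 = 25.10 m.
Σ(b_i/K_i) = 11.7/0.00323 + 13.4/330 = 3622 d.
K_eq = L / Σ(b_i/K_i) = 25.10 / 3622 = 0.006929 m/day.
Q = K_eq · A · (Δh/L) = 0.006929 × 977 × (7.80/25.10) = 2.104 m³/day.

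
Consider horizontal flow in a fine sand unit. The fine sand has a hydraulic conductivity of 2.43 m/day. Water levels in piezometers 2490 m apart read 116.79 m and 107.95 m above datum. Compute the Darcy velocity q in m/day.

Hydraulic gradient i = (116.79 − 107.95) / 2490 = 8.84 / 2490 = 0.003550.
Specific discharge q = K · i = 2.430 × 0.003550 = 0.008627 m/day.

0.00863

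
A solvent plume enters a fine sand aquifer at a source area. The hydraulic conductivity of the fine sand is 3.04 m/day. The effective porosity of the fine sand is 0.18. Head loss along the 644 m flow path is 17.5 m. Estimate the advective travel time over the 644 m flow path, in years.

Hydraulic gradient i = Δh / L = 17.5 / 644 = 0.02717.
Darcy flux q = K · i = 3.040 × 0.02717 = 0.08261 m/day.
Seepage velocity v = q / n_e = 0.08261 / 0.18 = 0.4589 m/day.
Travel time t = L / v = 644 / 0.4589 = 1403 days = 3.842 years.

3.84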